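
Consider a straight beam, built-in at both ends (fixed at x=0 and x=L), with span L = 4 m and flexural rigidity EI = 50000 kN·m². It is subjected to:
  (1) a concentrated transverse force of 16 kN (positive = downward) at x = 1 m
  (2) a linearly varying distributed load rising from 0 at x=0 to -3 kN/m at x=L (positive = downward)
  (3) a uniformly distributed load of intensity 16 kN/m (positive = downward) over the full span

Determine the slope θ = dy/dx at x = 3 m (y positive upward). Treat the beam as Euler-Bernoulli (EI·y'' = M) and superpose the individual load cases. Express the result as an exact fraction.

Load 1 — point force P=16 kN at a=1 m (b=L-a=3):
  θ_1 = Pa²(L-x)(2bL-(3b+a)(L-x))/(2L³EI)  [x>a] = 16·1²·(4-3)·(2·3·4-(3·3+1)·(4-3))/(2·4³·50000) = 7/200000 rad
Load 2 — triangular load w₀=-3 kN/m (0→w₀ over full span):
  θ_2 = -w₀(2x(L-x)(L-2x)(x+2L)+x²(L-x)²)/(120LEI) = -(-3)·(2·3·(4-3)·(4-2·3)·(3+2·4)+3²·(4-3)²)/(120·4·50000) = -123/8000000 rad
Load 3 — uniform load w=16 kN/m over full span:
  θ_3 = -wx(L-x)(L-2x)/(12EI) = -16·3·(4-3)·(4-2·3)/(12·50000) = 1/6250 rad
Superposition: θ = Σ θ_i = 1437/8000000 rad ≈ 0.000180 rad

θ(3) = 1437/8000000 rad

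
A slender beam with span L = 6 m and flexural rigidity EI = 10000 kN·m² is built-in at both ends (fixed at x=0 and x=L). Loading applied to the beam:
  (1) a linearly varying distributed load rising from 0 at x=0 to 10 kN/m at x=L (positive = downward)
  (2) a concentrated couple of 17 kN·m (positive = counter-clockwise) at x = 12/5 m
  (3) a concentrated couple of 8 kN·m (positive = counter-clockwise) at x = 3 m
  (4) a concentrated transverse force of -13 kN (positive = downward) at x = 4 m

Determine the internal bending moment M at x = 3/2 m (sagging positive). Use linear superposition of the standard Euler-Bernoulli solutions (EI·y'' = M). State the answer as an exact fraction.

Load 1 — triangular load w₀=10 kN/m (0→w₀ over full span):
  M_1 = 3w₀Lx/20 - w₀L²/30 - w₀x³/(6L) = 3·10·6·(3/2)/20 - 10·6²/30 - 10·(3/2)³/(6·6) = 9/16 kN·m
Load 2 — applied couple M₀=17 kN·m at a=12/5 m (b=L-a=18/5):
  M_2 = R_Ax - M_A  [x≤a] with R_A=102/25, M_A=51/25 = (102/25)·(3/2) - (51/25) = 102/25 kN·m
Load 3 — applied couple M₀=8 kN·m at a=3 m (b=L-a=3):
  M_3 = R_Ax - M_A  [x≤a] with R_A=2, M_A=2 = 2·(3/2) - 2 = 1 kN·m
Load 4 — point force P=-13 kN at a=4 m (b=L-a=2):
  M_4 = Pb²(3a+b)x/L³ - Pab²/L²  [x≤a] = (-13)·2²·(3·4+2)·(3/2)/6³ - (-13)·4·2²/6² = 13/18 kN·m
Superposition: M = Σ M_i = 22913/3600 kN·m ≈ 6.364722 kN·m

M(3/2) = 22913/3600 kN·m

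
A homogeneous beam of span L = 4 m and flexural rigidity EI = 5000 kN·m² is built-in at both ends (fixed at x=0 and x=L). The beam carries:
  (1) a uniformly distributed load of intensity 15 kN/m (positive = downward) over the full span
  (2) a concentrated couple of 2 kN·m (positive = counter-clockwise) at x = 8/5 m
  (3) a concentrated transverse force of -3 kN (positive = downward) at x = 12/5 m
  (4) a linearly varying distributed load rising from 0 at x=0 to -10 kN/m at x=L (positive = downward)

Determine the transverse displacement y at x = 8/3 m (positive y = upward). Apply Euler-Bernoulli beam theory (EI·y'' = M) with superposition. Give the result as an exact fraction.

Load 1 — uniform load w=15 kN/m over full span:
  y_1 = -wx²(L-x)²/(24EI) = -15·(8/3)²·(4-(8/3))²/(24·5000) = -16/10125 m
Load 2 — applied couple M₀=2 kN·m at a=8/5 m (b=L-a=12/5):
  y_2 = (R_Ax³/6 - M_Ax²/2 - M₀(x-a)²/2)/EI  [x>a] with R_A=18/25, M_A=6/25 = ((18/25)·(8/3)³/6 - (6/25)·(8/3)²/2 - 2·((8/3)-(8/5))²/2)/5000 = 8/140625 m
Load 3 — point force P=-3 kN at a=12/5 m (b=L-a=8/5):
  y_3 = -Pa²(L-x)²(3bL-(3b+a)(L-x))/(6L³EI)  [x>a] = -(-3)·(12/5)²·(4-(8/3))²·(3·(8/5)·4-(3·(8/5)+(12/5))·(4-(8/3)))/(6·4³·5000) = 12/78125 m
Load 4 — triangular load w₀=-10 kN/m (0→w₀ over full span):
  y_4 = -w₀x²(L-x)²(x+2L)/(120LEI) = -(-10)·(8/3)²·(4-(8/3))²·((8/3)+2·4)/(120·4·5000) = 256/455625 m
Superposition: y = Σ y_i = -46012/56953125 m ≈ -0.000808 m

y(8/3) = -46012/56953125 m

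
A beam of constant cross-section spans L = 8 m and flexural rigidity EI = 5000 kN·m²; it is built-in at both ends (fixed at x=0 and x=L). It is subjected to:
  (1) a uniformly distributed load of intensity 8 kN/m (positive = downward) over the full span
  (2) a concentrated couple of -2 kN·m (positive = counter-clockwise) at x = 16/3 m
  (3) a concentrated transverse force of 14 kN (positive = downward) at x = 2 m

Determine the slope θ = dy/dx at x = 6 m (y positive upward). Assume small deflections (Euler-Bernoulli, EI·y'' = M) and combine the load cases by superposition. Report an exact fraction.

Load 1 — uniform load w=8 kN/m over full span:
  θ_1 = -wx(L-x)(L-2x)/(12EI) = -8·6·(8-6)·(8-2·6)/(12·5000) = 4/625 rad
Load 2 — applied couple M₀=-2 kN·m at a=16/3 m (b=L-a=8/3):
  θ_2 = (R_Ax²/2 - M_Ax - M₀(x-a))/EI  [x>a] with R_A=-1/3, M_A=-2/3 = ((-1/3)·6²/2 - (-2/3)·6 - (-2)·(6-(16/3)))/5000 = -1/7500 rad
Load 3 — point force P=14 kN at a=2 m (b=L-a=6):
  θ_3 = Pa²(L-x)(2bL-(3b+a)(L-x))/(2L³EI)  [x>a] = 14·2²·(8-6)·(2·6·8-(3·6+2)·(8-6))/(2·8³·5000) = 49/40000 rad
Superposition: θ = Σ θ_i = 899/120000 rad ≈ 0.007492 rad

θ(6) = 899/120000 rad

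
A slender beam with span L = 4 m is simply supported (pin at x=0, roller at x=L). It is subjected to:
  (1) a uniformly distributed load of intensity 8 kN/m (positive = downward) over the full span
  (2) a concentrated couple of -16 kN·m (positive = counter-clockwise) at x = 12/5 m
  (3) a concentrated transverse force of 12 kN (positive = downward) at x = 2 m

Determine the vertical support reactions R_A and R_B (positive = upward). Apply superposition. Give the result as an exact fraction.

R_A = 18 kN, R_B = 26 kN

Load 1 — uniform load w=8 kN/m over full span:
  R_A = wL/2 = 8·4/2 = 16 kN
  R_B = wL/2 = 8·4/2 = 16 kN
Load 2 — applied couple M₀=-16 kN·m at a=12/5 m (b=L-a=8/5):
  R_A = M₀/L = (-16)/4 = -4 kN
  R_B = -M₀/L = -(-16)/4 = 4 kN
Load 3 — point force P=12 kN at a=2 m (b=L-a=2):
  R_A = Pb/L = 12·2/4 = 6 kN
  R_B = Pa/L = 12·2/4 = 6 kN
Superposition: R_A = 18 kN, R_B = 26 kN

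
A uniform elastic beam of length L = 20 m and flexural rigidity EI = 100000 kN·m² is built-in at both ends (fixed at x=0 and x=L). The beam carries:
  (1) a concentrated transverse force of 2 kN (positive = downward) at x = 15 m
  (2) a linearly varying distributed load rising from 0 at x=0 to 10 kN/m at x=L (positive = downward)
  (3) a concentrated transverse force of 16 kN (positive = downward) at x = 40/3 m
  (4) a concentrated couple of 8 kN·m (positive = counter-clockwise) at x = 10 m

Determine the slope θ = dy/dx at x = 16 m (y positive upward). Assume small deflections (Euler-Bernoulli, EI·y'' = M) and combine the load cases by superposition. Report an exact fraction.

Load 1 — point force P=2 kN at a=15 m (b=L-a=5):
  θ_1 = Pa²(L-x)(2bL-(3b+a)(L-x))/(2L³EI)  [x>a] = 2·15²·(20-16)·(2·5·20-(3·5+15)·(20-16))/(2·20³·100000) = 9/100000 rad
Load 2 — triangular load w₀=10 kN/m (0→w₀ over full span):
  θ_2 = -w₀(2x(L-x)(L-2x)(x+2L)+x²(L-x)²)/(120LEI) = -10·(2·16·(20-16)·(20-2·16)·(16+2·20)+16²·(20-16)²)/(120·20·100000) = 32/9375 rad
Load 3 — point force P=16 kN at a=40/3 m (b=L-a=20/3):
  θ_3 = Pa²(L-x)(2bL-(3b+a)(L-x))/(2L³EI)  [x>a] = 16·(40/3)²·(20-16)·(2·(20/3)·20-(3·(20/3)+(40/3))·(20-16))/(2·20³·100000) = 16/16875 rad
Load 4 — applied couple M₀=8 kN·m at a=10 m (b=L-a=10):
  θ_4 = (R_Ax²/2 - M_Ax - M₀(x-a))/EI  [x>a] with R_A=3/5, M_A=2 = ((3/5)·16²/2 - 2·16 - 8·(16-10))/100000 = -1/31250 rad
Superposition: θ = Σ θ_i = 59663/13500000 rad ≈ 0.004419 rad

θ(16) = 59663/13500000 rad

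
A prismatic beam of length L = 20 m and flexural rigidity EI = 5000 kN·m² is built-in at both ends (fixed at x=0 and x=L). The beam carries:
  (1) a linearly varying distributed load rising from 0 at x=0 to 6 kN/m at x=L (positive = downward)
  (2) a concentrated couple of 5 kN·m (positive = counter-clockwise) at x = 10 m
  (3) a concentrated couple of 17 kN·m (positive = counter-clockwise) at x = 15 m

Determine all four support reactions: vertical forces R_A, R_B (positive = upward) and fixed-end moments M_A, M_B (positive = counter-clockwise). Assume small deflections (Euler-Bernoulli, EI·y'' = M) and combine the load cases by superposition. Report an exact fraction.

R_A = 3093/160 kN, M_A = 1385/16 kN·m, R_B = 6507/160 kN, M_B = -1951/16 kN·m

Load 1 — triangular load w₀=6 kN/m (0→w₀ over full span):
  R_A = 3w₀L/20 = 3·6·20/20 = 18 kN
  M_A = w₀L²/30 = 6·20²/30 = 80 kN·m
  R_B = 7w₀L/20 = 7·6·20/20 = 42 kN
  M_B = -w₀L²/20 = -6·20²/20 = -120 kN·m
Load 2 — applied couple M₀=5 kN·m at a=10 m (b=L-a=10):
  R_A = 6M₀ab/L³ = 6·5·10·10/20³ = 3/8 kN
  M_A = M₀b(2a-b)/L² = 5·10·(2·10-10)/20² = 5/4 kN·m
  R_B = -6M₀ab/L³ = -6·5·10·10/20³ = -3/8 kN
  M_B = M₀a(2b-a)/L² = 5·10·(2·10-10)/20² = 5/4 kN·m
Load 3 — applied couple M₀=17 kN·m at a=15 m (b=L-a=5):
  R_A = 6M₀ab/L³ = 6·17·15·5/20³ = 153/160 kN
  M_A = M₀b(2a-b)/L² = 17·5·(2·15-5)/20² = 85/16 kN·m
  R_B = -6M₀ab/L³ = -6·17·15·5/20³ = -153/160 kN
  M_B = M₀a(2b-a)/L² = 17·15·(2·5-15)/20² = -51/16 kN·m
Superposition: R_A = 3093/160 kN, M_A = 1385/16 kN·m, R_B = 6507/160 kN, M_B = -1951/16 kN·m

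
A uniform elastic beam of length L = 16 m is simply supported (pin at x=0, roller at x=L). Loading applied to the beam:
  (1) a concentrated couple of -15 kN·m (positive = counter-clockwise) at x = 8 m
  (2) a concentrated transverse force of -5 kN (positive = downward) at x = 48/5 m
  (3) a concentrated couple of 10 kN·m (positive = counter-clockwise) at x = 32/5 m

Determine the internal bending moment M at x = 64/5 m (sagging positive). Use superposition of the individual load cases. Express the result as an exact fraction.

Load 1 — applied couple M₀=-15 kN·m at a=8 m (b=L-a=8):
  M_1 = M₀x/L - M₀  [x>a] = (-15)·(64/5)/16 - (-15) = 3 kN·m
Load 2 — point force P=-5 kN at a=48/5 m (b=L-a=32/5):
  M_2 = Pa(L-x)/L  [x>a] = (-5)·(48/5)·(16-(64/5))/16 = -48/5 kN·m
Load 3 — applied couple M₀=10 kN·m at a=32/5 m (b=L-a=48/5):
  M_3 = M₀x/L - M₀  [x>a] = 10·(64/5)/16 - 10 = -2 kN·m
Superposition: M = Σ M_i = -43/5 kN·m ≈ -8.600000 kN·m

M(64/5) = -43/5 kN·m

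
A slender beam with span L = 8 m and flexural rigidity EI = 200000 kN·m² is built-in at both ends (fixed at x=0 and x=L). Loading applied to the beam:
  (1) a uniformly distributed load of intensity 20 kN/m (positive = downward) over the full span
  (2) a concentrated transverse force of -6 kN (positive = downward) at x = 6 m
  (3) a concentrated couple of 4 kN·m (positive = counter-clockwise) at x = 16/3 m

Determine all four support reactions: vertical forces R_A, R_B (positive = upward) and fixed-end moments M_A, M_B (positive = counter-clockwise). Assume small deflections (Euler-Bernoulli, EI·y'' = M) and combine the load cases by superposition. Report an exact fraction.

R_A = 3827/48 kN, M_A = 423/4 kN·m, R_B = 3565/48 kN, M_B = -1199/12 kN·m

Load 1 — uniform load w=20 kN/m over full span:
  R_A = wL/2 = 20·8/2 = 80 kN
  M_A = wL²/12 = 20·8²/12 = 320/3 kN·m
  R_B = wL/2 = 20·8/2 = 80 kN
  M_B = -wL²/12 = -20·8²/12 = -320/3 kN·m
Load 2 — point force P=-6 kN at a=6 m (b=L-a=2):
  R_A = Pb²(3a+b)/L³ = (-6)·2²·(3·6+2)/8³ = -15/16 kN
  M_A = Pab²/L² = (-6)·6·2²/8² = -9/4 kN·m
  R_B = Pa²(a+3b)/L³ = (-6)·6²·(6+3·2)/8³ = -81/16 kN
  M_B = -Pa²b/L² = -(-6)·6²·2/8² = 27/4 kN·m
Load 3 — applied couple M₀=4 kN·m at a=16/3 m (b=L-a=8/3):
  R_A = 6M₀ab/L³ = 6·4·(16/3)·(8/3)/8³ = 2/3 kN
  M_A = M₀b(2a-b)/L² = 4·(8/3)·(2·(16/3)-(8/3))/8² = 4/3 kN·m
  R_B = -6M₀ab/L³ = -6·4·(16/3)·(8/3)/8³ = -2/3 kN
  M_B = M₀a(2b-a)/L² = 4·(16/3)·(2·(8/3)-(16/3))/8² = 0 kN·m
Superposition: R_A = 3827/48 kN, M_A = 423/4 kN·m, R_B = 3565/48 kN, M_B = -1199/12 kN·m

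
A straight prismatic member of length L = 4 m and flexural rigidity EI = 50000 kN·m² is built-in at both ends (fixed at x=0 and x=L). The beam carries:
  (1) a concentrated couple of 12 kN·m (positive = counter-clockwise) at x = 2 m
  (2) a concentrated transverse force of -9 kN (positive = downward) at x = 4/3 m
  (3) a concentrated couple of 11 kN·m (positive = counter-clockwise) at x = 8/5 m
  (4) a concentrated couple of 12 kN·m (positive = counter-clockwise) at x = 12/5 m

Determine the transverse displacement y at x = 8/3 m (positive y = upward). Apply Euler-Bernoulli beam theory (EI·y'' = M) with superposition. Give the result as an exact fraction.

Load 1 — applied couple M₀=12 kN·m at a=2 m (b=L-a=2):
  y_1 = (R_Ax³/6 - M_Ax²/2 - M₀(x-a)²/2)/EI  [x>a] with R_A=9/2, M_A=3 = ((9/2)·(8/3)³/6 - 3·(8/3)²/2 - 12·((8/3)-2)²/2)/50000 = 1/56250 m
Load 2 — point force P=-9 kN at a=4/3 m (b=L-a=8/3):
  y_2 = -Pa²(L-x)²(3bL-(3b+a)(L-x))/(6L³EI)  [x>a] = -(-9)·(4/3)²·(4-(8/3))²·(3·(8/3)·4-(3·(8/3)+(4/3))·(4-(8/3)))/(6·4³·50000) = 22/759375 m
Load 3 — applied couple M₀=11 kN·m at a=8/5 m (b=L-a=12/5):
  y_3 = (R_Ax³/6 - M_Ax²/2 - M₀(x-a)²/2)/EI  [x>a] with R_A=99/25, M_A=33/25 = ((99/25)·(8/3)³/6 - (33/25)·(8/3)²/2 - 11·((8/3)-(8/5))²/2)/50000 = 22/703125 m
Load 4 — applied couple M₀=12 kN·m at a=12/5 m (b=L-a=8/5):
  y_4 = (R_Ax³/6 - M_Ax²/2 - M₀(x-a)²/2)/EI  [x>a] with R_A=108/25, M_A=96/25 = ((108/25)·(8/3)³/6 - (96/25)·(8/3)²/2 - 12·((8/3)-(12/5))²/2)/50000 = -2/234375 m
Superposition: y = Σ y_i = 2639/37968750 m ≈ 0.000070 m

y(8/3) = 2639/37968750 m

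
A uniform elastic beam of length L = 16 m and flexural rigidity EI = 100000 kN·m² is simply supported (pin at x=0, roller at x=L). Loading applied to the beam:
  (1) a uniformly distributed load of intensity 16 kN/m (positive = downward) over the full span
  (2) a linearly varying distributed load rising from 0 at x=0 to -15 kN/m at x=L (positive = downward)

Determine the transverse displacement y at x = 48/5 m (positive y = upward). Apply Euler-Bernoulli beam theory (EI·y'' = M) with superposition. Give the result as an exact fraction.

Load 1 — uniform load w=16 kN/m over full span:
  y_1 = -wx(L³-2Lx²+x³)/(24EI) = -16·(48/5)·(16³-2·16·(48/5)²+(48/5)³)/(24·100000) = -253952/1953125 m
Load 2 — triangular load w₀=-15 kN/m (0→w₀ over full span):
  y_2 = -w₀x(7L⁴-10L²x²+3x⁴)/(360LEI) = -(-15)·(48/5)·(7·16⁴-10·16²·(48/5)²+3·(48/5)⁴)/(360·16·100000) = 606208/9765625 m
Superposition: y = Σ y_i = -663552/9765625 m ≈ -0.067948 m

y(48/5) = -663552/9765625 m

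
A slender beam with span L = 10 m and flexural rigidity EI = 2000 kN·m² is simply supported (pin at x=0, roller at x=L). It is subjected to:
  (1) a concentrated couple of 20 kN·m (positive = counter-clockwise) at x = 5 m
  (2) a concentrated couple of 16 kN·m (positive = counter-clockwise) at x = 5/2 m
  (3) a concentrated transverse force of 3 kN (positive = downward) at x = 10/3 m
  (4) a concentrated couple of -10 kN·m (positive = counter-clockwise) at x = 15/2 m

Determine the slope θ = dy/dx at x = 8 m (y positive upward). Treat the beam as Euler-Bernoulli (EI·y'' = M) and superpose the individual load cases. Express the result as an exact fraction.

Load 1 — applied couple M₀=20 kN·m at a=5 m (b=L-a=5):
  θ_1 = (M₀x²/(2L)-M₀(x-a)+C₁)/EI  [x>a] with C₁=M₀(3b²-L²)/(6L)=-25/3 = (20·8²/(2·10)-20·(8-5)+(-25/3))/2000 = -13/6000 rad
Load 2 — applied couple M₀=16 kN·m at a=5/2 m (b=L-a=15/2):
  θ_2 = (M₀x²/(2L)-M₀(x-a)+C₁)/EI  [x>a] with C₁=M₀(3b²-L²)/(6L)=55/3 = (16·8²/(2·10)-16·(8-(5/2))+(55/3))/2000 = -277/30000 rad
Load 3 — point force P=3 kN at a=10/3 m (b=L-a=20/3):
  θ_3 = -Pa(2L²-6Lx+3x²+a²)/(6LEI)  [x>a] = -3·(10/3)·(2·10²-6·10·8+3·8²+(10/3)²)/(6·10·2000) = 173/27000 rad
Load 4 — applied couple M₀=-10 kN·m at a=15/2 m (b=L-a=5/2):
  θ_4 = (M₀x²/(2L)-M₀(x-a)+C₁)/EI  [x>a] with C₁=M₀(3b²-L²)/(6L)=325/24 = ((-10)·8²/(2·10)-(-10)·(8-(15/2))+(325/24))/2000 = -323/48000 rad
Superposition: θ = Σ θ_i = -25319/2160000 rad ≈ -0.011722 rad

θ(8) = -25319/2160000 rad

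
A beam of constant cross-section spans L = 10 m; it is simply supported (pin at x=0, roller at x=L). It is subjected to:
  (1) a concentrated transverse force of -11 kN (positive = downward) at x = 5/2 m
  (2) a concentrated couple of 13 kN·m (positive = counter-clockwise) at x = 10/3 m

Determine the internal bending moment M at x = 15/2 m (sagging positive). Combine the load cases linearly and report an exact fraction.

Load 1 — point force P=-11 kN at a=5/2 m (b=L-a=15/2):
  M_1 = Pa(L-x)/L  [x>a] = (-11)·(5/2)·(10-(15/2))/10 = -55/8 kN·m
Load 2 — applied couple M₀=13 kN·m at a=10/3 m (b=L-a=20/3):
  M_2 = M₀x/L - M₀  [x>a] = 13·(15/2)/10 - 13 = -13/4 kN·m
Superposition: M = Σ M_i = -81/8 kN·m ≈ -10.125000 kN·m

M(15/2) = -81/8 kN·m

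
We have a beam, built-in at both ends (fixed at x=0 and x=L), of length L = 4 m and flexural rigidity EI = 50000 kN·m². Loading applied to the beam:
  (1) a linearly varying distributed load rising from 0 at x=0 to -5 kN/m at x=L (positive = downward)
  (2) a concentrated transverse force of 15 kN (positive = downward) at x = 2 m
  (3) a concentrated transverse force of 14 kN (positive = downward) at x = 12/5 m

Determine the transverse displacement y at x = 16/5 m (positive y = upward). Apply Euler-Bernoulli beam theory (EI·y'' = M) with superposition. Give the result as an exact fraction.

y(16/5) = -32833/585937500 m

Load 1 — triangular load w₀=-5 kN/m (0→w₀ over full span):
  y_1 = -w₀x²(L-x)²(x+2L)/(120LEI) = -(-5)·(16/5)²·(4-(16/5))²·((16/5)+2·4)/(120·4·50000) = 448/29296875 m
Load 2 — point force P=15 kN at a=2 m (b=L-a=2):
  y_2 = -Pa²(L-x)²(3bL-(3b+a)(L-x))/(6L³EI)  [x>a] = -15·2²·(4-(16/5))²·(3·2·4-(3·2+2)·(4-(16/5)))/(6·4³·50000) = -11/312500 m
Load 3 — point force P=14 kN at a=12/5 m (b=L-a=8/5):
  y_3 = -Pa²(L-x)²(3bL-(3b+a)(L-x))/(6L³EI)  [x>a] = -14·(12/5)²·(4-(16/5))²·(3·(8/5)·4-(3·(8/5)+(12/5))·(4-(16/5)))/(6·4³·50000) = -1764/48828125 m
Superposition: y = Σ y_i = -32833/585937500 m ≈ -0.000056 m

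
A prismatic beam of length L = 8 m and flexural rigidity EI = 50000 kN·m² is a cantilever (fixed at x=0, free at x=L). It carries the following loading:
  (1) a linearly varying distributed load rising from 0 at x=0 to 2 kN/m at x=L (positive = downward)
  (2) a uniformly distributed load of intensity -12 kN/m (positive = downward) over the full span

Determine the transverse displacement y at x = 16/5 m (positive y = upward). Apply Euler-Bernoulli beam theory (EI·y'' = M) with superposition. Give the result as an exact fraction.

Load 1 — triangular load w₀=2 kN/m (0→w₀ over full span):
  y_1 = (w₀Lx³/12-w₀L²x²/6-w₀x⁵/(120L))/EI = (2·8·(16/5)³/12-2·8²·(16/5)²/6-2·(16/5)⁵/(120·8))/50000 = -514048/146484375 m
Load 2 — uniform load w=-12 kN/m over full span:
  y_2 = -wx²(x²-4Lx+6L²)/(24EI) = -(-12)·(16/5)²·((16/5)²-4·8·(16/5)+6·8²)/(24·50000) = 58368/1953125 m
Superposition: y = Σ y_i = 3863552/146484375 m ≈ 0.026375 m

y(16/5) = 3863552/146484375 m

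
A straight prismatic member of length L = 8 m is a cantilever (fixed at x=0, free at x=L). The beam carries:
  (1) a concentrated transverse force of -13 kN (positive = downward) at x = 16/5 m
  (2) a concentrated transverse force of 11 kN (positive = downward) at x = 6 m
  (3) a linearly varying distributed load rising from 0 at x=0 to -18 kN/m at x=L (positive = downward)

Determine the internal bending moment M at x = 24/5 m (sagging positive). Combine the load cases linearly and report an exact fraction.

Load 1 — point force P=-13 kN at a=16/5 m (b=L-a=24/5):
  M_1 = 0  [x>a] = 0 kN·m
Load 2 — point force P=11 kN at a=6 m (b=L-a=2):
  M_2 = -P(a-x)  [x≤a] = -11·(6-(24/5)) = -66/5 kN·m
Load 3 — triangular load w₀=-18 kN/m (0→w₀ over full span):
  M_3 = w₀Lx/2 - w₀L²/3 - w₀x³/(6L) = (-18)·8·(24/5)/2 - (-18)·8²/3 - (-18)·(24/5)³/(6·8) = 9984/125 kN·m
Superposition: M = Σ M_i = 8334/125 kN·m ≈ 66.672000 kN·m

M(24/5) = 8334/125 kN·m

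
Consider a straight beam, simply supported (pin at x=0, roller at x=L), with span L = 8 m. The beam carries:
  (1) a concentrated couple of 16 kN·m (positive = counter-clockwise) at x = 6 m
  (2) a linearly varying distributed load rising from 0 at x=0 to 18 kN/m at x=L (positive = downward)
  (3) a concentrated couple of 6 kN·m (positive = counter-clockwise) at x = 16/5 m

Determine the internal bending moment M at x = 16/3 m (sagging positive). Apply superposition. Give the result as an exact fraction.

Load 1 — applied couple M₀=16 kN·m at a=6 m (b=L-a=2):
  M_1 = M₀x/L  [x≤a] = 16·(16/3)/8 = 32/3 kN·m
Load 2 — triangular load w₀=18 kN/m (0→w₀ over full span):
  M_2 = w₀Lx/6 - w₀x³/(6L) = 18·8·(16/3)/6 - 18·(16/3)³/(6·8) = 640/9 kN·m
Load 3 — applied couple M₀=6 kN·m at a=16/5 m (b=L-a=24/5):
  M_3 = M₀x/L - M₀  [x>a] = 6·(16/3)/8 - 6 = -2 kN·m
Superposition: M = Σ M_i = 718/9 kN·m ≈ 79.777778 kN·m

M(16/3) = 718/9 kN·m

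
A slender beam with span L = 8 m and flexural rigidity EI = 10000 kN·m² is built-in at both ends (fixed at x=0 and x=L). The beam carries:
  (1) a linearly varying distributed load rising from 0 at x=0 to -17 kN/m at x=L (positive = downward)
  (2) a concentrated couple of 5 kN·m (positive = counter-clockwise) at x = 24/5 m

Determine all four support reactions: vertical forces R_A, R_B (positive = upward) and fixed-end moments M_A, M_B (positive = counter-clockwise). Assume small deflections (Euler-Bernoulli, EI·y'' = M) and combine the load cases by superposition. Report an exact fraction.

Load 1 — triangular load w₀=-17 kN/m (0→w₀ over full span):
  R_A = 3w₀L/20 = 3·(-17)·8/20 = -102/5 kN
  M_A = w₀L²/30 = (-17)·8²/30 = -544/15 kN·m
  R_B = 7w₀L/20 = 7·(-17)·8/20 = -238/5 kN
  M_B = -w₀L²/20 = -(-17)·8²/20 = 272/5 kN·m
Load 2 — applied couple M₀=5 kN·m at a=24/5 m (b=L-a=16/5):
  R_A = 6M₀ab/L³ = 6·5·(24/5)·(16/5)/8³ = 9/10 kN
  M_A = M₀b(2a-b)/L² = 5·(16/5)·(2·(24/5)-(16/5))/8² = 8/5 kN·m
  R_B = -6M₀ab/L³ = -6·5·(24/5)·(16/5)/8³ = -9/10 kN
  M_B = M₀a(2b-a)/L² = 5·(24/5)·(2·(16/5)-(24/5))/8² = 3/5 kN·m
Superposition: R_A = -39/2 kN, M_A = -104/3 kN·m, R_B = -97/2 kN, M_B = 55 kN·m

R_A = -39/2 kN, M_A = -104/3 kN·m, R_B = -97/2 kN, M_B = 55 kN·m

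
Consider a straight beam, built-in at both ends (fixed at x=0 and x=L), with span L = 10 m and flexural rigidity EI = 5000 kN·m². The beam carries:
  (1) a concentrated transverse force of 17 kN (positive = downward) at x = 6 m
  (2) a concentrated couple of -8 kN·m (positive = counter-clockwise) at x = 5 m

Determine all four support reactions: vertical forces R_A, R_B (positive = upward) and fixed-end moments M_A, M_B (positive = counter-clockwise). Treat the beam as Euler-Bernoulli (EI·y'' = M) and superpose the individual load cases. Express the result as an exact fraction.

R_A = 598/125 kN, M_A = 358/25 kN·m, R_B = 1527/125 kN, M_B = -662/25 kN·m

Load 1 — point force P=17 kN at a=6 m (b=L-a=4):
  R_A = Pb²(3a+b)/L³ = 17·4²·(3·6+4)/10³ = 748/125 kN
  M_A = Pab²/L² = 17·6·4²/10² = 408/25 kN·m
  R_B = Pa²(a+3b)/L³ = 17·6²·(6+3·4)/10³ = 1377/125 kN
  M_B = -Pa²b/L² = -17·6²·4/10² = -612/25 kN·m
Load 2 — applied couple M₀=-8 kN·m at a=5 m (b=L-a=5):
  R_A = 6M₀ab/L³ = 6·(-8)·5·5/10³ = -6/5 kN
  M_A = M₀b(2a-b)/L² = (-8)·5·(2·5-5)/10² = -2 kN·m
  R_B = -6M₀ab/L³ = -6·(-8)·5·5/10³ = 6/5 kN
  M_B = M₀a(2b-a)/L² = (-8)·5·(2·5-5)/10² = -2 kN·m
Superposition: R_A = 598/125 kN, M_A = 358/25 kN·m, R_B = 1527/125 kN, M_B = -662/25 kN·m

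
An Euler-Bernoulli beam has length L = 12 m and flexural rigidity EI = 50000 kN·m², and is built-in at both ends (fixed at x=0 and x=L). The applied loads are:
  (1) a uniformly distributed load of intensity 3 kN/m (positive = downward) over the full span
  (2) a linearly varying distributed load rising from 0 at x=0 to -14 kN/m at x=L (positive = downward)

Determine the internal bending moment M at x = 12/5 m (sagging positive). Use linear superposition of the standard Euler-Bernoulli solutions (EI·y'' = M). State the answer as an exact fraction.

Load 1 — uniform load w=3 kN/m over full span:
  M_1 = wLx/2 - wL²/12 - wx²/2 = 3·12·(12/5)/2 - 3·12²/12 - 3·(12/5)²/2 = -36/25 kN·m
Load 2 — triangular load w₀=-14 kN/m (0→w₀ over full span):
  M_2 = 3w₀Lx/20 - w₀L²/30 - w₀x³/(6L) = 3·(-14)·12·(12/5)/20 - (-14)·12²/30 - (-14)·(12/5)³/(6·12) = 1176/125 kN·m
Superposition: M = Σ M_i = 996/125 kN·m ≈ 7.968000 kN·m

M(12/5) = 996/125 kN·m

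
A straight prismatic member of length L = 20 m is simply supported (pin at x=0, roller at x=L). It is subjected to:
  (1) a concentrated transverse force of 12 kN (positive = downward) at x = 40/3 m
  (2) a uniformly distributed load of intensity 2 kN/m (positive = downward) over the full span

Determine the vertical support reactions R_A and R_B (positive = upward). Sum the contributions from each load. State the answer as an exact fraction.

R_A = 24 kN, R_B = 28 kN

Load 1 — point force P=12 kN at a=40/3 m (b=L-a=20/3):
  R_A = Pb/L = 12·(20/3)/20 = 4 kN
  R_B = Pa/L = 12·(40/3)/20 = 8 kN
Load 2 — uniform load w=2 kN/m over full span:
  R_A = wL/2 = 2·20/2 = 20 kN
  R_B = wL/2 = 2·20/2 = 20 kN
Superposition: R_A = 24 kN, R_B = 28 kN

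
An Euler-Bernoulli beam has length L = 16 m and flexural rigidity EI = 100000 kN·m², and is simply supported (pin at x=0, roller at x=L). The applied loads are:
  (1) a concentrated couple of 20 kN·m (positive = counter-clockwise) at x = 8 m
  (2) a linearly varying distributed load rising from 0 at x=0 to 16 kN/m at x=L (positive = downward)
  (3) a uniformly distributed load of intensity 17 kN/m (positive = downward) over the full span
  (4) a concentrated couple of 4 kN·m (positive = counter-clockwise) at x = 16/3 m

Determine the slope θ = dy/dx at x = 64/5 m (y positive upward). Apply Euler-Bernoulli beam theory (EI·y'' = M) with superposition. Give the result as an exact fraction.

θ(64/5) = 2381873/70312500 rad

Load 1 — applied couple M₀=20 kN·m at a=8 m (b=L-a=8):
  θ_1 = (M₀x²/(2L)-M₀(x-a)+C₁)/EI  [x>a] with C₁=M₀(3b²-L²)/(6L)=-40/3 = (20·(64/5)²/(2·16)-20·((64/5)-8)+(-40/3))/100000 = -13/187500 rad
Load 2 — triangular load w₀=16 kN/m (0→w₀ over full span):
  θ_2 = -w₀(7L⁴-30L²x²+15x⁴)/(360LEI) = -16·(7·16⁴-30·16²·(64/5)²+15·(64/5)⁴)/(360·16·100000) = 193792/17578125 rad
Load 3 — uniform load w=17 kN/m over full span:
  θ_3 = -w(L³-6Lx²+4x³)/(24EI) = -17·(16³-6·16·(64/5)²+4·(64/5)³)/(24·100000) = 8976/390625 rad
Load 4 — applied couple M₀=4 kN·m at a=16/3 m (b=L-a=32/3):
  θ_4 = (M₀x²/(2L)-M₀(x-a)+C₁)/EI  [x>a] with C₁=M₀(3b²-L²)/(6L)=32/9 = (4·(64/5)²/(2·16)-4·((64/5)-(16/3))+(32/9))/100000 = -41/703125 rad
Superposition: θ = Σ θ_i = 2381873/70312500 rad ≈ 0.033876 rad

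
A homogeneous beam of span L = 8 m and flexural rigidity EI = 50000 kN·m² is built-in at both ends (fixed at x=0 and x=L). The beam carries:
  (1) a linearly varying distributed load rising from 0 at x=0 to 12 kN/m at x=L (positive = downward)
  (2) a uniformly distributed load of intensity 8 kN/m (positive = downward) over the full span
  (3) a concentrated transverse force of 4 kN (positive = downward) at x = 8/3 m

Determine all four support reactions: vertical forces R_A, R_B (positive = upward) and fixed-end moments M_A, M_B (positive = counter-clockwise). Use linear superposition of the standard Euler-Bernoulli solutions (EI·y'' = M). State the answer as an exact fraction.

Load 1 — triangular load w₀=12 kN/m (0→w₀ over full span):
  R_A = 3w₀L/20 = 3·12·8/20 = 72/5 kN
  M_A = w₀L²/30 = 12·8²/30 = 128/5 kN·m
  R_B = 7w₀L/20 = 7·12·8/20 = 168/5 kN
  M_B = -w₀L²/20 = -12·8²/20 = -192/5 kN·m
Load 2 — uniform load w=8 kN/m over full span:
  R_A = wL/2 = 8·8/2 = 32 kN
  M_A = wL²/12 = 8·8²/12 = 128/3 kN·m
  R_B = wL/2 = 8·8/2 = 32 kN
  M_B = -wL²/12 = -8·8²/12 = -128/3 kN·m
Load 3 — point force P=4 kN at a=8/3 m (b=L-a=16/3):
  R_A = Pb²(3a+b)/L³ = 4·(16/3)²·(3·(8/3)+(16/3))/8³ = 80/27 kN
  M_A = Pab²/L² = 4·(8/3)·(16/3)²/8² = 128/27 kN·m
  R_B = Pa²(a+3b)/L³ = 4·(8/3)²·((8/3)+3·(16/3))/8³ = 28/27 kN
  M_B = -Pa²b/L² = -4·(8/3)²·(16/3)/8² = -64/27 kN·m
Superposition: R_A = 6664/135 kN, M_A = 9856/135 kN·m, R_B = 8996/135 kN, M_B = -11264/135 kN·m

R_A = 6664/135 kN, M_A = 9856/135 kN·m, R_B = 8996/135 kN, M_B = -11264/135 kN·m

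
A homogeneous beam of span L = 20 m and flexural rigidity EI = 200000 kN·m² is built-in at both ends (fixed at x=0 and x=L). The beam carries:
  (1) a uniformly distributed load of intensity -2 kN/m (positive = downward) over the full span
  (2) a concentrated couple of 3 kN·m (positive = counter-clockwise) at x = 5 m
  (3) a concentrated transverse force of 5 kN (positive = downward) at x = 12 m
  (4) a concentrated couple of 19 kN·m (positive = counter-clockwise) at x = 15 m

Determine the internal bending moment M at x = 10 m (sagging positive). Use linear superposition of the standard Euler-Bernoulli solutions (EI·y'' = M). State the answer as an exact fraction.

M(10) = -64/3 kN·m

Load 1 — uniform load w=-2 kN/m over full span:
  M_1 = wLx/2 - wL²/12 - wx²/2 = (-2)·20·10/2 - (-2)·20²/12 - (-2)·10²/2 = -100/3 kN·m
Load 2 — applied couple M₀=3 kN·m at a=5 m (b=L-a=15):
  M_2 = R_Ax - M_A - M₀  [x>a] with R_A=27/160, M_A=-9/16 = (27/160)·10 - (-9/16) - 3 = -3/4 kN·m
Load 3 — point force P=5 kN at a=12 m (b=L-a=8):
  M_3 = Pb²(3a+b)x/L³ - Pab²/L²  [x≤a] = 5·8²·(3·12+8)·10/20³ - 5·12·8²/20² = 8 kN·m
Load 4 — applied couple M₀=19 kN·m at a=15 m (b=L-a=5):
  M_4 = R_Ax - M_A  [x≤a] with R_A=171/160, M_A=95/16 = (171/160)·10 - (95/16) = 19/4 kN·m
Superposition: M = Σ M_i = -64/3 kN·m ≈ -21.333333 kN·m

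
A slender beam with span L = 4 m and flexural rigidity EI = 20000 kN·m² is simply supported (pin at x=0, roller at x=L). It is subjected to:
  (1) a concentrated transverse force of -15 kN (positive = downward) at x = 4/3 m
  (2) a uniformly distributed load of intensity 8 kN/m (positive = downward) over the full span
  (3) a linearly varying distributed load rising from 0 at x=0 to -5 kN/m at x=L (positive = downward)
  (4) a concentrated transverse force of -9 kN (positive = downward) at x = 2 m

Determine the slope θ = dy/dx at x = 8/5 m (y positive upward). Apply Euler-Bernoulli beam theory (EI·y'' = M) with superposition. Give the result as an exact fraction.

Load 1 — point force P=-15 kN at a=4/3 m (b=L-a=8/3):
  θ_1 = -Pa(2L²-6Lx+3x²+a²)/(6LEI)  [x>a] = -(-15)·(4/3)·(2·4²-6·4·(8/5)+3·(8/5)²+(4/3)²)/(6·4·20000) = 43/337500 rad
Load 2 — uniform load w=8 kN/m over full span:
  θ_2 = -w(L³-6Lx²+4x³)/(24EI) = -8·(4³-6·4·(8/5)²+4·(8/5)³)/(24·20000) = -74/234375 rad
Load 3 — triangular load w₀=-5 kN/m (0→w₀ over full span):
  θ_3 = -w₀(7L⁴-30L²x²+15x⁴)/(360LEI) = -(-5)·(7·4⁴-30·4²·(8/5)²+15·(8/5)⁴)/(360·4·20000) = 323/2812500 rad
Load 4 — point force P=-9 kN at a=2 m (b=L-a=2):
  θ_4 = -Pb(L²-b²-3x²)/(6LEI)  [x≤a] = -(-9)·2·(4²-2²-3·(8/5)²)/(6·4·20000) = 81/500000 rad
Superposition: θ = Σ θ_i = 239/2700000 rad ≈ 0.000089 rad

θ(8/5) = 239/2700000 rad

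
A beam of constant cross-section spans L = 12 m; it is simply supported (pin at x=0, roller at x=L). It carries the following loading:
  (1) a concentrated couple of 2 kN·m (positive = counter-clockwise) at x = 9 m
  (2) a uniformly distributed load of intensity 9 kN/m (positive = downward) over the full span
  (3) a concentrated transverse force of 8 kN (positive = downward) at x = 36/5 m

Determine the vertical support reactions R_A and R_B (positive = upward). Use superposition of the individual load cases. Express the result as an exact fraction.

Load 1 — applied couple M₀=2 kN·m at a=9 m (b=L-a=3):
  R_A = M₀/L = 2/12 = 1/6 kN
  R_B = -M₀/L = -2/12 = -1/6 kN
Load 2 — uniform load w=9 kN/m over full span:
  R_A = wL/2 = 9·12/2 = 54 kN
  R_B = wL/2 = 9·12/2 = 54 kN
Load 3 — point force P=8 kN at a=36/5 m (b=L-a=24/5):
  R_A = Pb/L = 8·(24/5)/12 = 16/5 kN
  R_B = Pa/L = 8·(36/5)/12 = 24/5 kN
Superposition: R_A = 1721/30 kN, R_B = 1759/30 kN

R_A = 1721/30 kN, R_B = 1759/30 kN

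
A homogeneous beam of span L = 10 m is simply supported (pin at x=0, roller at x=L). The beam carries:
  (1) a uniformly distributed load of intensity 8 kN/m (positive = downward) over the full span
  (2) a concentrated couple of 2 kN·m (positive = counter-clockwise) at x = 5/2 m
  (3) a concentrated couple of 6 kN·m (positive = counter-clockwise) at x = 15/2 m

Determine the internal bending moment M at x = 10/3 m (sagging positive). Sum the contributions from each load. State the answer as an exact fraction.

Load 1 — uniform load w=8 kN/m over full span:
  M_1 = wx(L-x)/2 = 8·(10/3)·(10-(10/3))/2 = 800/9 kN·m
Load 2 — applied couple M₀=2 kN·m at a=5/2 m (b=L-a=15/2):
  M_2 = M₀x/L - M₀  [x>a] = 2·(10/3)/10 - 2 = -4/3 kN·m
Load 3 — applied couple M₀=6 kN·m at a=15/2 m (b=L-a=5/2):
  M_3 = M₀x/L  [x≤a] = 6·(10/3)/10 = 2 kN·m
Superposition: M = Σ M_i = 806/9 kN·m ≈ 89.555556 kN·m

M(10/3) = 806/9 kN·m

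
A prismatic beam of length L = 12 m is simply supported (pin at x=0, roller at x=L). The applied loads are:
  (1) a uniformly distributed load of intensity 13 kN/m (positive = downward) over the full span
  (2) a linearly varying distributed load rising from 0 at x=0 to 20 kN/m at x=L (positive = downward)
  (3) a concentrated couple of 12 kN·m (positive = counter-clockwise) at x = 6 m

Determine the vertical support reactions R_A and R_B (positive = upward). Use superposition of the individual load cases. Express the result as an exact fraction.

Load 1 — uniform load w=13 kN/m over full span:
  R_A = wL/2 = 13·12/2 = 78 kN
  R_B = wL/2 = 13·12/2 = 78 kN
Load 2 — triangular load w₀=20 kN/m (0→w₀ over full span):
  R_A = w₀L/6 = 20·12/6 = 40 kN
  R_B = w₀L/3 = 20·12/3 = 80 kN
Load 3 — applied couple M₀=12 kN·m at a=6 m (b=L-a=6):
  R_A = M₀/L = 12/12 = 1 kN
  R_B = -M₀/L = -12/12 = -1 kN
Superposition: R_A = 119 kN, R_B = 157 kN

R_A = 119 kN, R_B = 157 kN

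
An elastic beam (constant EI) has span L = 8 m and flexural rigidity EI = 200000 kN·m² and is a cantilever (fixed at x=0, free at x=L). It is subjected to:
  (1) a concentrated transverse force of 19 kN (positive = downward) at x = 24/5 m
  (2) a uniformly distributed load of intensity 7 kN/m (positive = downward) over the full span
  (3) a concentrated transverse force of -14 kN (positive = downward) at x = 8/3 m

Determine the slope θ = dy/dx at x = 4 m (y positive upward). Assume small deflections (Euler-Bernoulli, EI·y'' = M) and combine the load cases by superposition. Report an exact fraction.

θ(4) = -3857/1125000 rad

Load 1 — point force P=19 kN at a=24/5 m (b=L-a=16/5):
  θ_1 = -Px(2a-x)/(2EI)  [x≤a] = -19·4·(2·(24/5)-4)/(2·200000) = -133/125000 rad
Load 2 — uniform load w=7 kN/m over full span:
  θ_2 = -wx(x²-3Lx+3L²)/(6EI) = -7·4·(4²-3·8·4+3·8²)/(6·200000) = -49/18750 rad
Load 3 — point force P=-14 kN at a=8/3 m (b=L-a=16/3):
  θ_3 = -Pa²/(2EI)  [x>a] = -(-14)·(8/3)²/(2·200000) = 7/28125 rad
Superposition: θ = Σ θ_i = -3857/1125000 rad ≈ -0.003428 rad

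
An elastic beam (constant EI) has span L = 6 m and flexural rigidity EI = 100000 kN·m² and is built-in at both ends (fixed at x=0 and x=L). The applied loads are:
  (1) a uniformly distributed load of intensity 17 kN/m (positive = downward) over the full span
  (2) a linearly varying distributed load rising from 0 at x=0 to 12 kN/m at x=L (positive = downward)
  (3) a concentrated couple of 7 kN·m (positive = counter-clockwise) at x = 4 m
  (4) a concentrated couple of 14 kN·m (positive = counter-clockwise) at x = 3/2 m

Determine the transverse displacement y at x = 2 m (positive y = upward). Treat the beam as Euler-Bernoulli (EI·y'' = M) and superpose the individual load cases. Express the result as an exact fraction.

y(2) = -7541/13500000 m

Load 1 — uniform load w=17 kN/m over full span:
  y_1 = -wx²(L-x)²/(24EI) = -17·2²·(6-2)²/(24·100000) = -17/37500 m
Load 2 — triangular load w₀=12 kN/m (0→w₀ over full span):
  y_2 = -w₀x²(L-x)²(x+2L)/(120LEI) = -12·2²·(6-2)²·(2+2·6)/(120·6·100000) = -7/46875 m
Load 3 — applied couple M₀=7 kN·m at a=4 m (b=L-a=2):
  y_3 = (R_Ax³/6 - M_Ax²/2)/EI  [x≤a] with R_A=14/9, M_A=7/3 = ((14/9)·2³/6 - (7/3)·2²/2)/100000 = -7/270000 m
Load 4 — applied couple M₀=14 kN·m at a=3/2 m (b=L-a=9/2):
  y_4 = (R_Ax³/6 - M_Ax²/2 - M₀(x-a)²/2)/EI  [x>a] with R_A=21/8, M_A=-21/8 = ((21/8)·2³/6 - (-21/8)·2²/2 - 14·(2-(3/2))²/2)/100000 = 7/100000 m
Superposition: y = Σ y_i = -7541/13500000 m ≈ -0.000559 m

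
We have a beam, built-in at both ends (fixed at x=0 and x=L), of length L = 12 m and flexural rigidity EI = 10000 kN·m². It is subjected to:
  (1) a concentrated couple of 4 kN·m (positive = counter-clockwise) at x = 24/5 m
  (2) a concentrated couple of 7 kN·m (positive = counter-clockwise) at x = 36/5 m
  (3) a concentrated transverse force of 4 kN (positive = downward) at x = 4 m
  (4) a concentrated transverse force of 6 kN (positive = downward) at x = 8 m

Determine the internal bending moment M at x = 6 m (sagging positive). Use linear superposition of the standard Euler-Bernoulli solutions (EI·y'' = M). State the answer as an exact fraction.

M(6) = 118/15 kN·m

Load 1 — applied couple M₀=4 kN·m at a=24/5 m (b=L-a=36/5):
  M_1 = R_Ax - M_A - M₀  [x>a] with R_A=12/25, M_A=12/25 = (12/25)·6 - (12/25) - 4 = -8/5 kN·m
Load 2 — applied couple M₀=7 kN·m at a=36/5 m (b=L-a=24/5):
  M_2 = R_Ax - M_A  [x≤a] with R_A=21/25, M_A=56/25 = (21/25)·6 - (56/25) = 14/5 kN·m
Load 3 — point force P=4 kN at a=4 m (b=L-a=8):
  M_3 = Pa²(a+3b)(L-x)/L³ - Pa²b/L²  [x>a] = 4·4²·(4+3·8)·(12-6)/12³ - 4·4²·8/12² = 8/3 kN·m
Load 4 — point force P=6 kN at a=8 m (b=L-a=4):
  M_4 = Pb²(3a+b)x/L³ - Pab²/L²  [x≤a] = 6·4²·(3·8+4)·6/12³ - 6·8·4²/12² = 4 kN·m
Superposition: M = Σ M_i = 118/15 kN·m ≈ 7.866667 kN·m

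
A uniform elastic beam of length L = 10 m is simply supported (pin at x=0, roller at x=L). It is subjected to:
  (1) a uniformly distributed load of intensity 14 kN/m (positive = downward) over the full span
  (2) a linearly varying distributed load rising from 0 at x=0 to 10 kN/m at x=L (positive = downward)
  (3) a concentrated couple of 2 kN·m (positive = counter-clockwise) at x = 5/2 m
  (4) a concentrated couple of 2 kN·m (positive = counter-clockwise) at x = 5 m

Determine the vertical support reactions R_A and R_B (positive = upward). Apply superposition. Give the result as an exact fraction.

R_A = 1306/15 kN, R_B = 1544/15 kN

Load 1 — uniform load w=14 kN/m over full span:
  R_A = wL/2 = 14·10/2 = 70 kN
  R_B = wL/2 = 14·10/2 = 70 kN
Load 2 — triangular load w₀=10 kN/m (0→w₀ over full span):
  R_A = w₀L/6 = 10·10/6 = 50/3 kN
  R_B = w₀L/3 = 10·10/3 = 100/3 kN
Load 3 — applied couple M₀=2 kN·m at a=5/2 m (b=L-a=15/2):
  R_A = M₀/L = 2/10 = 1/5 kN
  R_B = -M₀/L = -2/10 = -1/5 kN
Load 4 — applied couple M₀=2 kN·m at a=5 m (b=L-a=5):
  R_A = M₀/L = 2/10 = 1/5 kN
  R_B = -M₀/L = -2/10 = -1/5 kN
Superposition: R_A = 1306/15 kN, R_B = 1544/15 kN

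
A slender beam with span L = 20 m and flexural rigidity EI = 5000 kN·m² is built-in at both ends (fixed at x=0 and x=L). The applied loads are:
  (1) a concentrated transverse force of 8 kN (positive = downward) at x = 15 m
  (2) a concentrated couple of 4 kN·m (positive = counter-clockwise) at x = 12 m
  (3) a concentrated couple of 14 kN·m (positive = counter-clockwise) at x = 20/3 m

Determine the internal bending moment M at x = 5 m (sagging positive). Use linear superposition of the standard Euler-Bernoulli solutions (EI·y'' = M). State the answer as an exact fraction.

M(5) = 1073/300 kN·m

Load 1 — point force P=8 kN at a=15 m (b=L-a=5):
  M_1 = Pb²(3a+b)x/L³ - Pab²/L²  [x≤a] = 8·5²·(3·15+5)·5/20³ - 8·15·5²/20² = -5/4 kN·m
Load 2 — applied couple M₀=4 kN·m at a=12 m (b=L-a=8):
  M_2 = R_Ax - M_A  [x≤a] with R_A=36/125, M_A=32/25 = (36/125)·5 - (32/25) = 4/25 kN·m
Load 3 — applied couple M₀=14 kN·m at a=20/3 m (b=L-a=40/3):
  M_3 = R_Ax - M_A  [x≤a] with R_A=14/15, M_A=0 = (14/15)·5 - 0 = 14/3 kN·m
Superposition: M = Σ M_i = 1073/300 kN·m ≈ 3.576667 kN·m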